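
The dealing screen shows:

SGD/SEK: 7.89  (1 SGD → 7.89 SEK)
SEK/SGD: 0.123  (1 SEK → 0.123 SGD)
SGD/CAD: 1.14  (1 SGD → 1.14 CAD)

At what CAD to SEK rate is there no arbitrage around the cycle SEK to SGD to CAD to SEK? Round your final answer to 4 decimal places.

Known legs of the cycle: 0.123 × 1.14 = 0.14022
For no arbitrage the full-cycle product must be 1, so the missing rate is 1 / 0.14022 ≈ 7.131650.

7.1317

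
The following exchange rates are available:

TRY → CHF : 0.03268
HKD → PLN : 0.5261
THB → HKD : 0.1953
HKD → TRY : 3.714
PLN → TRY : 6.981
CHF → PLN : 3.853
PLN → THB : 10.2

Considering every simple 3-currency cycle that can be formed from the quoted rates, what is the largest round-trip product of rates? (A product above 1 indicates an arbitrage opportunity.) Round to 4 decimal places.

1.0480

PLN→THB→HKD→PLN: 10.2 × 0.1953 × 0.5261 = 1.04802
PLN→TRY→CHF→PLN: 6.981 × 0.03268 × 3.853 = 0.87902
Maximum is PLN→THB→HKD→PLN at 1.0480; arbitrage exists.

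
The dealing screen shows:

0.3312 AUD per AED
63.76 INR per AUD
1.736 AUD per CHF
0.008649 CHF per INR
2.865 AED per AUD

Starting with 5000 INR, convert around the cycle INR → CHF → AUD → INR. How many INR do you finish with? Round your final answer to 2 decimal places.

4786.67

5000 INR × 0.008649 = 43.245 CHF
43.245 CHF × 1.736 = 75.07332 AUD
75.07332 AUD × 63.76 = 4786.6748832 INR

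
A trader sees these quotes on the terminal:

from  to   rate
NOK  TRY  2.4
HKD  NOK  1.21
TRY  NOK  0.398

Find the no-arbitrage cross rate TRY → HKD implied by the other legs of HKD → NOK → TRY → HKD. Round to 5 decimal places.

Known legs of the cycle: 1.21 × 2.4 = 2.904
For no arbitrage the full-cycle product must be 1, so the missing rate is 1 / 2.904 ≈ 0.3443526.

0.34435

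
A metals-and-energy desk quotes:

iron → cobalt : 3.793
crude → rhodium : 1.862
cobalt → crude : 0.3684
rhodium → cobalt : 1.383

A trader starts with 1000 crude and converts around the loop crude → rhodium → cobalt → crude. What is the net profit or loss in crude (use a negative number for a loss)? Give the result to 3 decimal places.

1000 crude × 1.862 = 1862 rhodium
1862 rhodium × 1.383 = 2575.146 cobalt
2575.146 cobalt × 0.3684 = 948.6837864 crude
Net change: 948.6837864 − 1000 = -51.3162136 crude

-51.316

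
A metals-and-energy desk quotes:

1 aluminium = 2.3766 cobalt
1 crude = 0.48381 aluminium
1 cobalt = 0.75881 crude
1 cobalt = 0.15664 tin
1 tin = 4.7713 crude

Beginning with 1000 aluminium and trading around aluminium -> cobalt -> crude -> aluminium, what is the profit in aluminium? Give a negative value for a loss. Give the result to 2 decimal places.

-127.50

1000 aluminium × 2.3766 = 2376.6 cobalt
2376.6 cobalt × 0.75881 = 1803.387846 crude
1803.387846 crude × 0.48381 = 872.49707377326 aluminium
Net change: 872.49707377326 − 1000 = -127.50292622674 aluminium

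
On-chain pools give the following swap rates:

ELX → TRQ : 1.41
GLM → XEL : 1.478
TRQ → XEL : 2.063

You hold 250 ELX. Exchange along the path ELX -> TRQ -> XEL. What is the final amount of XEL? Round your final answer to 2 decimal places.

727.21

250 ELX × 1.41 = 352.5 TRQ
352.5 TRQ × 2.063 = 727.2075 XEL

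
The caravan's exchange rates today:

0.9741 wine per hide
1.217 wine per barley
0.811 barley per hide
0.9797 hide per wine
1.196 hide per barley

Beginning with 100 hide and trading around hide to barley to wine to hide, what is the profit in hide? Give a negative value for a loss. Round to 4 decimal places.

-3.3049

100 hide × 0.811 = 81.1 barley
81.1 barley × 1.217 = 98.6987 wine
98.6987 wine × 0.9797 = 96.69511639 hide
Net change: 96.69511639 − 100 = -3.30488361 hide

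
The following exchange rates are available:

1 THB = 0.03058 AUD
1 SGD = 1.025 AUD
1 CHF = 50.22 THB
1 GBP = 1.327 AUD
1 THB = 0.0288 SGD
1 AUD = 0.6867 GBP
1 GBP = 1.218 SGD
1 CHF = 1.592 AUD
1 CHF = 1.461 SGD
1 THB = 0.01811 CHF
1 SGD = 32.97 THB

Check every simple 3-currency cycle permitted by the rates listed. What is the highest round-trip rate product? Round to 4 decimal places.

THB→CHF→SGD→THB: 0.01811 × 1.461 × 32.97 = 0.87234
SGD→AUD→GBP→SGD: 1.025 × 0.6867 × 1.218 = 0.85731
Maximum is THB→CHF→SGD→THB at 0.8723; no arbitrage — every cycle loses value.

0.8723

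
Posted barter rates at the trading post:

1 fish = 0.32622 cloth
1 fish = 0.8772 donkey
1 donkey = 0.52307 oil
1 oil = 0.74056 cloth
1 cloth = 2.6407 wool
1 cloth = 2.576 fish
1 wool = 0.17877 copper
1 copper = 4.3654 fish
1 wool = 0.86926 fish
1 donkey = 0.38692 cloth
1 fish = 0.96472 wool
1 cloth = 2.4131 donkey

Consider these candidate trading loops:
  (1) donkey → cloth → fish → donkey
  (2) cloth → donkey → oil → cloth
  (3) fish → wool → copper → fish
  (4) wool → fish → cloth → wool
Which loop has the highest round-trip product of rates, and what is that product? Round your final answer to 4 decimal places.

(1) 0.38692 × 2.576 × 0.8772 = 0.87431
(2) 2.4131 × 0.52307 × 0.74056 = 0.93475
(3) 0.96472 × 0.17877 × 4.3654 = 0.75287
(4) 0.86926 × 0.32622 × 2.6407 = 0.74882
Highest is cycle (2) at 0.9347 (≤1, no arbitrage).

0.9347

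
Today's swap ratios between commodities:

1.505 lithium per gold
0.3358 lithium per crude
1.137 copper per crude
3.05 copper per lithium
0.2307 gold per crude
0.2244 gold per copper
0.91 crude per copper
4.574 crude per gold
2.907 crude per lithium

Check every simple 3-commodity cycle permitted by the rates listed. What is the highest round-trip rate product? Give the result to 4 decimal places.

gold→crude→copper→gold: 4.574 × 1.137 × 0.2244 = 1.16702
lithium→copper→gold→lithium: 3.05 × 0.2244 × 1.505 = 1.03005
lithium→crude→gold→lithium: 2.907 × 0.2307 × 1.505 = 1.00932
lithium→copper→crude→lithium: 3.05 × 0.91 × 0.3358 = 0.93201
Maximum is gold→crude→copper→gold at 1.1670; arbitrage exists.

1.1670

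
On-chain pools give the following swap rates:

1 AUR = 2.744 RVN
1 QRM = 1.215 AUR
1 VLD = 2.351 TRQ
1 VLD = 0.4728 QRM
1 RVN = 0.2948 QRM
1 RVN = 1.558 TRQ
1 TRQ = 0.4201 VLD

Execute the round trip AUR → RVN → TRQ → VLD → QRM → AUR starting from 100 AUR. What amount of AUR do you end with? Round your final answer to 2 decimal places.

100 AUR × 2.744 = 274.4 RVN
274.4 RVN × 1.558 = 427.5152 TRQ
427.5152 TRQ × 0.4201 = 179.59913552 VLD
179.59913552 VLD × 0.4728 = 84.914471273856 QRM
84.914471273856 QRM × 1.215 = 103.17108259773504 AUR

103.17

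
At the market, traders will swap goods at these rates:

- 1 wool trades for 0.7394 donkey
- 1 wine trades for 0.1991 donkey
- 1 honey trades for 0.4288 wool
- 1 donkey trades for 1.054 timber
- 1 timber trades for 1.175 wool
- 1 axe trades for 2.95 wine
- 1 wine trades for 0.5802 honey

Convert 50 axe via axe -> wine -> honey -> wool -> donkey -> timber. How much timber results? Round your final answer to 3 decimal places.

28.599

50 axe × 2.95 = 147.5 wine
147.5 wine × 0.5802 = 85.5795 honey
85.5795 honey × 0.4288 = 36.6964896 wool
36.6964896 wool × 0.7394 = 27.13338441024 donkey
27.13338441024 donkey × 1.054 = 28.59858716839296 timber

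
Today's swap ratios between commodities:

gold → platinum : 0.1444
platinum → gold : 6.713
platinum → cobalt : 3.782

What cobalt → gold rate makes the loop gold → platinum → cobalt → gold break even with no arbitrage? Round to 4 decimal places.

1.8311

Known legs of the cycle: 0.1444 × 3.782 = 0.5461208
For no arbitrage the full-cycle product must be 1, so the missing rate is 1 / 0.5461208 ≈ 1.831097.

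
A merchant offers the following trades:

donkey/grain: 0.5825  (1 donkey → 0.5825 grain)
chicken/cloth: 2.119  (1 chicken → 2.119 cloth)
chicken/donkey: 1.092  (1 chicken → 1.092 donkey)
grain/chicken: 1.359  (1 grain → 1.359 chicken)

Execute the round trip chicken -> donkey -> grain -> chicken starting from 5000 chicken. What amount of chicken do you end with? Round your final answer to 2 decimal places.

4322.23

5000 chicken × 1.092 = 5460 donkey
5460 donkey × 0.5825 = 3180.45 grain
3180.45 grain × 1.359 = 4322.23155 chicken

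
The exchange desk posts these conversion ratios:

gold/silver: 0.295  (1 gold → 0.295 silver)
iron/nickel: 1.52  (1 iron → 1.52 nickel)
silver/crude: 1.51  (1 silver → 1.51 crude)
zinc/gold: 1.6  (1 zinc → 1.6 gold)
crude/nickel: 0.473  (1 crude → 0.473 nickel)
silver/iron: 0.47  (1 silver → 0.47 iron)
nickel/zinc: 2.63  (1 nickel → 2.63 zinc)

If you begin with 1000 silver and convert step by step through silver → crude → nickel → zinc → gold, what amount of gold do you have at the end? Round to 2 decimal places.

3005.48

1000 silver × 1.51 = 1510 crude
1510 crude × 0.473 = 714.23 nickel
714.23 nickel × 2.63 = 1878.4249 zinc
1878.4249 zinc × 1.6 = 3005.47984 gold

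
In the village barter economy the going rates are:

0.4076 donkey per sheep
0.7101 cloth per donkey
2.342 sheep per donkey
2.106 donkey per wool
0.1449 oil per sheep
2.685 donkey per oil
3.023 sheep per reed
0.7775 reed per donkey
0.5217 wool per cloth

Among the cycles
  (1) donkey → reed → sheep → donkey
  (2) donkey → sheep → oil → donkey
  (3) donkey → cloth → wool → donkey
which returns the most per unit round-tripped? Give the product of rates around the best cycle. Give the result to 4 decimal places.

(1) 0.7775 × 3.023 × 0.4076 = 0.95802
(2) 2.342 × 0.1449 × 2.685 = 0.91117
(3) 0.7101 × 0.5217 × 2.106 = 0.78019
Highest is cycle (1) at 0.9580 (≤1, no arbitrage).

0.9580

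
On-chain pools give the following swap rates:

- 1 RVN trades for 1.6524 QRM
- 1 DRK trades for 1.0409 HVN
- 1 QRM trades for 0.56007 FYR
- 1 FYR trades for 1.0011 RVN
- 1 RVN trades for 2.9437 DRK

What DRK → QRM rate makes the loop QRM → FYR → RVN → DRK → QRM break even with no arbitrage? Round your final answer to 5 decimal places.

Known legs of the cycle: 0.56007 × 1.0011 × 2.9437 = 1.6504916048649
For no arbitrage the full-cycle product must be 1, so the missing rate is 1 / 1.6504916048649 ≈ 0.6058801.

0.60588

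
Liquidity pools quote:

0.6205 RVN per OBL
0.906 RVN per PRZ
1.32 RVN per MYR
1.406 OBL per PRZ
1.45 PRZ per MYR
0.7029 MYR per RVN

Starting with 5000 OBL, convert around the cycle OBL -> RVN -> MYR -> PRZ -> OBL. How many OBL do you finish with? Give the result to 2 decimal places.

4445.89

5000 OBL × 0.6205 = 3102.5 RVN
3102.5 RVN × 0.7029 = 2180.74725 MYR
2180.74725 MYR × 1.45 = 3162.0835125 PRZ
3162.0835125 PRZ × 1.406 = 4445.889418575 OBL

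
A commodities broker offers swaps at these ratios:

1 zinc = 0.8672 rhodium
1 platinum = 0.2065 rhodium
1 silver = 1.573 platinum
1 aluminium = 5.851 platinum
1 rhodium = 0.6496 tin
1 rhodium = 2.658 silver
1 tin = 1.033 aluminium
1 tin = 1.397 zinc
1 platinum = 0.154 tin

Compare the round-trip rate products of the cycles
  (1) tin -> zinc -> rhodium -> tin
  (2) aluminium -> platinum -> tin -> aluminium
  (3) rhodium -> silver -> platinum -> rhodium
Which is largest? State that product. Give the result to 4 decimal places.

0.9308

(1) 1.397 × 0.8672 × 0.6496 = 0.78698
(2) 5.851 × 0.154 × 1.033 = 0.93079
(3) 2.658 × 1.573 × 0.2065 = 0.86338
Highest is cycle (2) at 0.9308 (≤1, no arbitrage).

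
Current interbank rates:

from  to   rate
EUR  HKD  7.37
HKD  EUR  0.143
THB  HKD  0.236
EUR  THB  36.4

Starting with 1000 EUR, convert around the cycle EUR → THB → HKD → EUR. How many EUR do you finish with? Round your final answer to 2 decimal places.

1000 EUR × 36.4 = 36400 THB
36400 THB × 0.236 = 8590.4 HKD
8590.4 HKD × 0.143 = 1228.4272 EUR

1228.43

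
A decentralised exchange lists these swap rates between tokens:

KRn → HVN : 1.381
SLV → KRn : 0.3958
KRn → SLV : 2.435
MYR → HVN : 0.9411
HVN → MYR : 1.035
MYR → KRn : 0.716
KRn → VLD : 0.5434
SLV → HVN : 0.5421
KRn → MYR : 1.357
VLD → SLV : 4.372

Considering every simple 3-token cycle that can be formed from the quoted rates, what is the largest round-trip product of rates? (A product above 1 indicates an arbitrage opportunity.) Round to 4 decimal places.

1.0234

KRn→HVN→MYR→KRn: 1.381 × 1.035 × 0.716 = 1.02340
KRn→VLD→SLV→KRn: 0.5434 × 4.372 × 0.3958 = 0.94032
Maximum is KRn→HVN→MYR→KRn at 1.0234; arbitrage exists.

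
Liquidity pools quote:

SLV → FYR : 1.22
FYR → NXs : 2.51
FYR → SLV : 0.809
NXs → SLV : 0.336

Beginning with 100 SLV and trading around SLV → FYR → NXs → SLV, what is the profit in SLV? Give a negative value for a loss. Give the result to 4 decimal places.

100 SLV × 1.22 = 122 FYR
122 FYR × 2.51 = 306.22 NXs
306.22 NXs × 0.336 = 102.88992 SLV
Net change: 102.88992 − 100 = 2.88992 SLV

2.8899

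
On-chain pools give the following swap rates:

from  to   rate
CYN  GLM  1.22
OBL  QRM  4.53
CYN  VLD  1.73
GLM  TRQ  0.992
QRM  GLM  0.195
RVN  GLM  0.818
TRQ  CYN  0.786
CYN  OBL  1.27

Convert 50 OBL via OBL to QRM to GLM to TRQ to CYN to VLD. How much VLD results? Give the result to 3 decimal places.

59.578

50 OBL × 4.53 = 226.5 QRM
226.5 QRM × 0.195 = 44.1675 GLM
44.1675 GLM × 0.992 = 43.81416 TRQ
43.81416 TRQ × 0.786 = 34.43792976 CYN
34.43792976 CYN × 1.73 = 59.5776184848 VLD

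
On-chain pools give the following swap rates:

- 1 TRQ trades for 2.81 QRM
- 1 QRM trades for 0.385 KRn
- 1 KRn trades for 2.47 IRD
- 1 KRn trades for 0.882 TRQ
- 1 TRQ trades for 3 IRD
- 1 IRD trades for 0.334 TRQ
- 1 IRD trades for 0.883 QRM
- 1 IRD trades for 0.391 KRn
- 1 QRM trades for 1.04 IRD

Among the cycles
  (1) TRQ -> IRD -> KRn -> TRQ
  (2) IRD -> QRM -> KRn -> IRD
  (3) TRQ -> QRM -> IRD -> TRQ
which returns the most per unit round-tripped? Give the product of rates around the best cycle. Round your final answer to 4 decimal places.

1.0346

(1) 3 × 0.391 × 0.882 = 1.03459
(2) 0.883 × 0.385 × 2.47 = 0.83969
(3) 2.81 × 1.04 × 0.334 = 0.97608
Highest is cycle (1) at 1.0346 (>1, arbitrage).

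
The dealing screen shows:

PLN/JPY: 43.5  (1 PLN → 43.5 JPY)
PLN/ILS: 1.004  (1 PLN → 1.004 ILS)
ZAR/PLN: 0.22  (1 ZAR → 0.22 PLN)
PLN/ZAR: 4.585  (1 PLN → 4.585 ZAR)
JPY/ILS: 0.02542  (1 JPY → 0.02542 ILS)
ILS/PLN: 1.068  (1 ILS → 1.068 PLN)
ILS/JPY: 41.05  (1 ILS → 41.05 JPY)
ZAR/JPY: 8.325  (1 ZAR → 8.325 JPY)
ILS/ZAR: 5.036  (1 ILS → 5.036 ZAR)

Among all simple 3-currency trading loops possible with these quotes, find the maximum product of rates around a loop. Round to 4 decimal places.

1.1810

JPY→ILS→PLN→JPY: 0.02542 × 1.068 × 43.5 = 1.18096
ZAR→PLN→ILS→ZAR: 0.22 × 1.004 × 5.036 = 1.11235
ZAR→JPY→ILS→ZAR: 8.325 × 0.02542 × 5.036 = 1.06573
Maximum is JPY→ILS→PLN→JPY at 1.1810; arbitrage exists.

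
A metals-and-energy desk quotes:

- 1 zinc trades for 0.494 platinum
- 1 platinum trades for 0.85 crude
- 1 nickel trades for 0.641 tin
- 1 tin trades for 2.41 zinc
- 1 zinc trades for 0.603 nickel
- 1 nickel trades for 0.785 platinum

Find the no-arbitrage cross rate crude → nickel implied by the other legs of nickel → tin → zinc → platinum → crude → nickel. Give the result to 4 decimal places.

1.5416

Known legs of the cycle: 0.641 × 2.41 × 0.494 × 0.85 = 0.648665719
For no arbitrage the full-cycle product must be 1, so the missing rate is 1 / 0.648665719 ≈ 1.541626.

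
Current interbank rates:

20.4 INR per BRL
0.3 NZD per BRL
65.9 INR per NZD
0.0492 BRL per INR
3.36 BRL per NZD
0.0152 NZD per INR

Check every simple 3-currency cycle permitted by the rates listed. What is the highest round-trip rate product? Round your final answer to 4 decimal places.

BRL→INR→NZD→BRL: 20.4 × 0.0152 × 3.36 = 1.04187
BRL→NZD→INR→BRL: 0.3 × 65.9 × 0.0492 = 0.97268
Maximum is BRL→INR→NZD→BRL at 1.0419; arbitrage exists.

1.0419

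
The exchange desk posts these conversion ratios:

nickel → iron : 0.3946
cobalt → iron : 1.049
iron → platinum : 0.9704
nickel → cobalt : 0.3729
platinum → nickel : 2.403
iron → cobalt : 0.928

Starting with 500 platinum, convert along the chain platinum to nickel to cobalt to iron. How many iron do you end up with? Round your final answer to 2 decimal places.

500 platinum × 2.403 = 1201.5 nickel
1201.5 nickel × 0.3729 = 448.03935 cobalt
448.03935 cobalt × 1.049 = 469.99327815 iron

469.99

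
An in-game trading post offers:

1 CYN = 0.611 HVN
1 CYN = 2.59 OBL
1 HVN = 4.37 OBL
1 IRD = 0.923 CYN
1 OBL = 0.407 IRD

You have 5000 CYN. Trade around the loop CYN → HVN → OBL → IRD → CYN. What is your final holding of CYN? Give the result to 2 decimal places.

5000 CYN × 0.611 = 3055 HVN
3055 HVN × 4.37 = 13350.35 OBL
13350.35 OBL × 0.407 = 5433.59245 IRD
5433.59245 IRD × 0.923 = 5015.20583135 CYN

5015.21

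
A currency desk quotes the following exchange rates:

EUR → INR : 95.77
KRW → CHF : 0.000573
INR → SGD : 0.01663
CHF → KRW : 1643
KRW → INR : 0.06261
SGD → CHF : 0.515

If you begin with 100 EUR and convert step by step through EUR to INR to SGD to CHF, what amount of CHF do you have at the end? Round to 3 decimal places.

82.022

100 EUR × 95.77 = 9577 INR
9577 INR × 0.01663 = 159.26551 SGD
159.26551 SGD × 0.515 = 82.02173765 CHF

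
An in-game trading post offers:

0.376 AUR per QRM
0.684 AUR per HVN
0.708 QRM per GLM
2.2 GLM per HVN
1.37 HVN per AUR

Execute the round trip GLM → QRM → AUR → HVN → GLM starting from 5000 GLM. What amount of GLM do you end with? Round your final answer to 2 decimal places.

5000 GLM × 0.708 = 3540 QRM
3540 QRM × 0.376 = 1331.04 AUR
1331.04 AUR × 1.37 = 1823.5248 HVN
1823.5248 HVN × 2.2 = 4011.75456 GLM

4011.75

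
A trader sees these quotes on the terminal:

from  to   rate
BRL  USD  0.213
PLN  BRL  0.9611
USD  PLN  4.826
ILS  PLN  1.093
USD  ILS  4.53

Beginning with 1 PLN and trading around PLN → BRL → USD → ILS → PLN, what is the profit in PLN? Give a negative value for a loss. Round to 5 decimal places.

0.01360

1 PLN × 0.9611 = 0.9611 BRL
0.9611 BRL × 0.213 = 0.2047143 USD
0.2047143 USD × 4.53 = 0.927355779 ILS
0.927355779 ILS × 1.093 = 1.013599866447 PLN
Net change: 1.013599866447 − 1 = 0.013599866447 PLN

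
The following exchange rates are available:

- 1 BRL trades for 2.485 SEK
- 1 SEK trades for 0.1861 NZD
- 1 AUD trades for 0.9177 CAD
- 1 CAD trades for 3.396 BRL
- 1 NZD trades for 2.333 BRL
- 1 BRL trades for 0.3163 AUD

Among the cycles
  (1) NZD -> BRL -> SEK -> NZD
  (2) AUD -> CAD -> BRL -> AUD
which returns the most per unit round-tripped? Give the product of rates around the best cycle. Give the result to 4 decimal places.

(1) 2.333 × 2.485 × 0.1861 = 1.07892
(2) 0.9177 × 3.396 × 0.3163 = 0.98575
Highest is cycle (1) at 1.0789 (>1, arbitrage).

1.0789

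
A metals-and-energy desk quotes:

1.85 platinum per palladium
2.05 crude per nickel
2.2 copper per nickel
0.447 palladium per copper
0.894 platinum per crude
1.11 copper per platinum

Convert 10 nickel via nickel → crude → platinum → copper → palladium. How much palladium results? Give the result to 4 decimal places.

10 nickel × 2.05 = 20.5 crude
20.5 crude × 0.894 = 18.327 platinum
18.327 platinum × 1.11 = 20.34297 copper
20.34297 copper × 0.447 = 9.09330759 palladium

9.0933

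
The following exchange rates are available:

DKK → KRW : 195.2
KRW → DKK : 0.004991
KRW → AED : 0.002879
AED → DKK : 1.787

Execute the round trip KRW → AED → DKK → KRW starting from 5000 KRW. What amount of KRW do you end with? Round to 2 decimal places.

5000 KRW × 0.002879 = 14.395 AED
14.395 AED × 1.787 = 25.723865 DKK
25.723865 DKK × 195.2 = 5021.298448 KRW

5021.30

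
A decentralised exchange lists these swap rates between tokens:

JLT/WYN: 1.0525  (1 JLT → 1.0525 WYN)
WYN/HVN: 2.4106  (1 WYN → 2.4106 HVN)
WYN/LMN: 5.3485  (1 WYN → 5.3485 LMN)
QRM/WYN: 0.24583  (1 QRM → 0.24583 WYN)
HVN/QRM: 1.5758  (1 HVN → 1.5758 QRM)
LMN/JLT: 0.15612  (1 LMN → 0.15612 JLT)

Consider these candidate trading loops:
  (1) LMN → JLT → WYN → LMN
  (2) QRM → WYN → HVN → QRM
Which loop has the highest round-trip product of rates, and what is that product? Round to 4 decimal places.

(1) 0.15612 × 1.0525 × 5.3485 = 0.87885
(2) 0.24583 × 2.4106 × 1.5758 = 0.93382
Highest is cycle (2) at 0.9338 (≤1, no arbitrage).

0.9338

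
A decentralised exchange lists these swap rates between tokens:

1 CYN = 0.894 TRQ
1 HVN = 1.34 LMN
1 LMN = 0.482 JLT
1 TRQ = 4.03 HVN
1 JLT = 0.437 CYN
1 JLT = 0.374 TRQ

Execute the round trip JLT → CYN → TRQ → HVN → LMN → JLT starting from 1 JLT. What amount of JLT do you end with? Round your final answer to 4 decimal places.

1 JLT × 0.437 = 0.437 CYN
0.437 CYN × 0.894 = 0.390678 TRQ
0.390678 TRQ × 4.03 = 1.57443234 HVN
1.57443234 HVN × 1.34 = 2.1097393356 LMN
2.1097393356 LMN × 0.482 = 1.0168943597592 JLT

1.0169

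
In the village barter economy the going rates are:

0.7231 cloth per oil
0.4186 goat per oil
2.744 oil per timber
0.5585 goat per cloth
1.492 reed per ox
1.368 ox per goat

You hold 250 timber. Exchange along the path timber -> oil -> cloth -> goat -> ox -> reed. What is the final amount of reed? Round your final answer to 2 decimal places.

250 timber × 2.744 = 686 oil
686 oil × 0.7231 = 496.0466 cloth
496.0466 cloth × 0.5585 = 277.0420261 goat
277.0420261 goat × 1.368 = 378.9934917048 ox
378.9934917048 ox × 1.492 = 565.4582896235616 reed

565.46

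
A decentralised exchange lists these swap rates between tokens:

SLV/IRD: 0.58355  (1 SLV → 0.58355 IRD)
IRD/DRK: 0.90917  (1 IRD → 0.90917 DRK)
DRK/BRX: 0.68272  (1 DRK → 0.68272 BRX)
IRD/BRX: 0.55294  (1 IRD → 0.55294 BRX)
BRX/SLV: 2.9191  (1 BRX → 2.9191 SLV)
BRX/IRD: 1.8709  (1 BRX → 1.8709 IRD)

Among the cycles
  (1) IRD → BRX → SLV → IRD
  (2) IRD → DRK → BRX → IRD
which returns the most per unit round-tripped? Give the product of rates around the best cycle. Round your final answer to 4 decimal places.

(1) 0.55294 × 2.9191 × 0.58355 = 0.94190
(2) 0.90917 × 0.68272 × 1.8709 = 1.16128
Highest is cycle (2) at 1.1613 (>1, arbitrage).

1.1613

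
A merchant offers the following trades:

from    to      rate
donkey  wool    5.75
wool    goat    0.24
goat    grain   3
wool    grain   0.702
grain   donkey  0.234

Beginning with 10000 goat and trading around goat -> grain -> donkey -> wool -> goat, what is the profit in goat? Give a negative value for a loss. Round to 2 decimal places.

-312.40

10000 goat × 3 = 30000 grain
30000 grain × 0.234 = 7020 donkey
7020 donkey × 5.75 = 40365 wool
40365 wool × 0.24 = 9687.6 goat
Net change: 9687.6 − 10000 = -312.4 goat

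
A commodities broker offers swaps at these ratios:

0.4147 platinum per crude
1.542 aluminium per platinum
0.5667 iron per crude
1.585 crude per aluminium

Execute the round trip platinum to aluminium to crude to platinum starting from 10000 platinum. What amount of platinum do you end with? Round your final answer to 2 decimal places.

10135.56

10000 platinum × 1.542 = 15420 aluminium
15420 aluminium × 1.585 = 24440.7 crude
24440.7 crude × 0.4147 = 10135.55829 platinum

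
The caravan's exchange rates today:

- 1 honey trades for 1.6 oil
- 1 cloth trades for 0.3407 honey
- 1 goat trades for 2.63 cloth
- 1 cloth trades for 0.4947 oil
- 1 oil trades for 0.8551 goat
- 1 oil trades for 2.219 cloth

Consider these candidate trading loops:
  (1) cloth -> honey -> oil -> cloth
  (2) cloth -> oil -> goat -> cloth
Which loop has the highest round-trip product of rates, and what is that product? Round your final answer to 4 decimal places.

1.2096

(1) 0.3407 × 1.6 × 2.219 = 1.20962
(2) 0.4947 × 0.8551 × 2.63 = 1.11254
Highest is cycle (1) at 1.2096 (>1, arbitrage).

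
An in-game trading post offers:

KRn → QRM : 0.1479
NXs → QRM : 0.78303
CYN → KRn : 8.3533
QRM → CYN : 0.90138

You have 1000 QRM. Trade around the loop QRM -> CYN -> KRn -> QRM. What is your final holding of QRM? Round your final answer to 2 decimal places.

1000 QRM × 0.90138 = 901.38 CYN
901.38 CYN × 8.3533 = 7529.497554 KRn
7529.497554 KRn × 0.1479 = 1113.6126882366 QRM

1113.61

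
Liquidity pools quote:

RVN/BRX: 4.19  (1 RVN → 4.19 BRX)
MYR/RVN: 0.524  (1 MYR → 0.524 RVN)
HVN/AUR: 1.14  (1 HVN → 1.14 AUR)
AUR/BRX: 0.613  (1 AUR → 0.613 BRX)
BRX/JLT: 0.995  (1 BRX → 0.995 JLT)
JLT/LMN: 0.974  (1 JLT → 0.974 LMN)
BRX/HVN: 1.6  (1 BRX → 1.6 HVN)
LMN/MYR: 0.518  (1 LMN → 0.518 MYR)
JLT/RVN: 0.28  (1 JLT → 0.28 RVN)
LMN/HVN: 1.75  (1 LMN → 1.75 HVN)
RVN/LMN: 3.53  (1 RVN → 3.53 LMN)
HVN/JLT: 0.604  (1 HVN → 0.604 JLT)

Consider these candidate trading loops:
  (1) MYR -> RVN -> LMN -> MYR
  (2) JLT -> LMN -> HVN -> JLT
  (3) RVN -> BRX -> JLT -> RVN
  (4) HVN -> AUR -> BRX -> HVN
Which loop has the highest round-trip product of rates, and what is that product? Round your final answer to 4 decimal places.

1.1673

(1) 0.524 × 3.53 × 0.518 = 0.95815
(2) 0.974 × 1.75 × 0.604 = 1.02952
(3) 4.19 × 0.995 × 0.28 = 1.16733
(4) 1.14 × 0.613 × 1.6 = 1.11811
Highest is cycle (3) at 1.1673 (>1, arbitrage).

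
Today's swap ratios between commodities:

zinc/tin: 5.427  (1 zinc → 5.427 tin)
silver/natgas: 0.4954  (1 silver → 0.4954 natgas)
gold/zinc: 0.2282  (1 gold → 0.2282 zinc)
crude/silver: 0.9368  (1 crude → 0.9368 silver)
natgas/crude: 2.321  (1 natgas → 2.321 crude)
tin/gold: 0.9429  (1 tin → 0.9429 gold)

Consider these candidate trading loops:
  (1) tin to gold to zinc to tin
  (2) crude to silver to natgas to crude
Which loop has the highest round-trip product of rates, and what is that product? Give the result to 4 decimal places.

(1) 0.9429 × 0.2282 × 5.427 = 1.16773
(2) 0.9368 × 0.4954 × 2.321 = 1.07715
Highest is cycle (1) at 1.1677 (>1, arbitrage).

1.1677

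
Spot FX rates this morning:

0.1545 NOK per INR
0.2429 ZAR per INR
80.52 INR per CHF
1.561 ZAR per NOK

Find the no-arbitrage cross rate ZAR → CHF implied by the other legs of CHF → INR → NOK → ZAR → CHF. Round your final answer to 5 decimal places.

Known legs of the cycle: 80.52 × 0.1545 × 1.561 = 19.41937074
For no arbitrage the full-cycle product must be 1, so the missing rate is 1 / 19.41937074 ≈ 0.0514950.

0.05149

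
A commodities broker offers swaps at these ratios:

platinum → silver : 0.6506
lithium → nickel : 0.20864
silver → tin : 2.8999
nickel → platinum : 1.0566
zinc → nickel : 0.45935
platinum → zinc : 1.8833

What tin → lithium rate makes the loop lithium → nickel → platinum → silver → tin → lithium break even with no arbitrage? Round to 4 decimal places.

Known legs of the cycle: 0.20864 × 1.0566 × 0.6506 × 2.8999 = 0.41591564912825856
For no arbitrage the full-cycle product must be 1, so the missing rate is 1 / 0.41591564912825856 ≈ 2.404334.

2.4043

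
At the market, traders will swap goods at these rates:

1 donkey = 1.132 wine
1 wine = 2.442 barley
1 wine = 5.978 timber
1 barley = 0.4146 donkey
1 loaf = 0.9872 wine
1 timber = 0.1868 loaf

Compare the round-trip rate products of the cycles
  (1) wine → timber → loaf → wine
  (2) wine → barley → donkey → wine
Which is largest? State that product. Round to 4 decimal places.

1.1461

(1) 5.978 × 0.1868 × 0.9872 = 1.10240
(2) 2.442 × 0.4146 × 1.132 = 1.14610
Highest is cycle (2) at 1.1461 (>1, arbitrage).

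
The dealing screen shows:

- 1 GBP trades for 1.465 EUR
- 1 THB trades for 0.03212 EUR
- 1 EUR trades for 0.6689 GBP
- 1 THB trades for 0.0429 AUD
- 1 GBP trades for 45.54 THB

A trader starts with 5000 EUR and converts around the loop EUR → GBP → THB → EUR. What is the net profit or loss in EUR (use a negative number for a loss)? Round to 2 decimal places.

5000 EUR × 0.6689 = 3344.5 GBP
3344.5 GBP × 45.54 = 152308.53 THB
152308.53 THB × 0.03212 = 4892.1499836 EUR
Net change: 4892.1499836 − 5000 = -107.8500164 EUR

-107.85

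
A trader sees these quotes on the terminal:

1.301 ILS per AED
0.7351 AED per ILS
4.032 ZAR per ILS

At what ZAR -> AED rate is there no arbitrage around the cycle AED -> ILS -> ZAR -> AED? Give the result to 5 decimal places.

Known legs of the cycle: 1.301 × 4.032 = 5.245632
For no arbitrage the full-cycle product must be 1, so the missing rate is 1 / 5.245632 ≈ 0.1906348.

0.19063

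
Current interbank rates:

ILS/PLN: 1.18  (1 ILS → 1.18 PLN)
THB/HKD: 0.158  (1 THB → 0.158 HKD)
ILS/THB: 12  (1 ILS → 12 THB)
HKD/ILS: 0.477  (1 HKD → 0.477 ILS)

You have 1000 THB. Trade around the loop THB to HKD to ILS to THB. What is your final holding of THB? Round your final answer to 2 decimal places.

904.39

1000 THB × 0.158 = 158 HKD
158 HKD × 0.477 = 75.366 ILS
75.366 ILS × 12 = 904.392 THB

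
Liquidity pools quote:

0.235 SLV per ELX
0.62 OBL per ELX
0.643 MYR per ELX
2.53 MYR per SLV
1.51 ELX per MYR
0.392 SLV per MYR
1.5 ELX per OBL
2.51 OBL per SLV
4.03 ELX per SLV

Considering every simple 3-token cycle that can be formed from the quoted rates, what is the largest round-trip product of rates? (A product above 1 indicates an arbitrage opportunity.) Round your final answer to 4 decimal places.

1.0158

ELX→MYR→SLV→ELX: 0.643 × 0.392 × 4.03 = 1.01579
ELX→SLV→MYR→ELX: 0.235 × 2.53 × 1.51 = 0.89777
ELX→SLV→OBL→ELX: 0.235 × 2.51 × 1.5 = 0.88478
Maximum is ELX→MYR→SLV→ELX at 1.0158; arbitrage exists.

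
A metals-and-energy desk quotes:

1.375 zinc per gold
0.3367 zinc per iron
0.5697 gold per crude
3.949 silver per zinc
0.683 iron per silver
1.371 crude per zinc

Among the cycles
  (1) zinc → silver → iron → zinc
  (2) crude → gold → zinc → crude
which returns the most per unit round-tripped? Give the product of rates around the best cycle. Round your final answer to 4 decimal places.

1.0740

(1) 3.949 × 0.683 × 0.3367 = 0.90814
(2) 0.5697 × 1.375 × 1.371 = 1.07396
Highest is cycle (2) at 1.0740 (>1, arbitrage).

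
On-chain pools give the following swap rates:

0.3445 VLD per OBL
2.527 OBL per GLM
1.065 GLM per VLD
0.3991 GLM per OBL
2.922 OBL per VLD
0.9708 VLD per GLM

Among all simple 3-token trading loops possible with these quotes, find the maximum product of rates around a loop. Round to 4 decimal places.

1.1321

VLD→OBL→GLM→VLD: 2.922 × 0.3991 × 0.9708 = 1.13212
VLD→GLM→OBL→VLD: 1.065 × 2.527 × 0.3445 = 0.92714
Maximum is VLD→OBL→GLM→VLD at 1.1321; arbitrage exists.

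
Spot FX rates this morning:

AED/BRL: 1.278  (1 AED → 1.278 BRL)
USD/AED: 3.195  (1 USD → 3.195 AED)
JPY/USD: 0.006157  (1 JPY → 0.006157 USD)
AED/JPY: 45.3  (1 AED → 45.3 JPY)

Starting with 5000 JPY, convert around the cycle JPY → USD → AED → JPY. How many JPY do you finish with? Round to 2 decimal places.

4455.62

5000 JPY × 0.006157 = 30.785 USD
30.785 USD × 3.195 = 98.358075 AED
98.358075 AED × 45.3 = 4455.6207975 JPY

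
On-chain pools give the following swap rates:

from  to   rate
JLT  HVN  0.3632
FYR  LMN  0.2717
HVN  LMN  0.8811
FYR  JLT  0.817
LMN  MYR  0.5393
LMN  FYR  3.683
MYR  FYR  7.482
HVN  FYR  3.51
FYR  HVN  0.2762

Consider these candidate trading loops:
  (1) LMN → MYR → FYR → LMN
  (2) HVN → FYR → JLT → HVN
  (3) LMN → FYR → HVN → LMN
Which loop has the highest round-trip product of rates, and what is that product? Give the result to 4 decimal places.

1.0963

(1) 0.5393 × 7.482 × 0.2717 = 1.09632
(2) 3.51 × 0.817 × 0.3632 = 1.04154
(3) 3.683 × 0.2762 × 0.8811 = 0.89629
Highest is cycle (1) at 1.0963 (>1, arbitrage).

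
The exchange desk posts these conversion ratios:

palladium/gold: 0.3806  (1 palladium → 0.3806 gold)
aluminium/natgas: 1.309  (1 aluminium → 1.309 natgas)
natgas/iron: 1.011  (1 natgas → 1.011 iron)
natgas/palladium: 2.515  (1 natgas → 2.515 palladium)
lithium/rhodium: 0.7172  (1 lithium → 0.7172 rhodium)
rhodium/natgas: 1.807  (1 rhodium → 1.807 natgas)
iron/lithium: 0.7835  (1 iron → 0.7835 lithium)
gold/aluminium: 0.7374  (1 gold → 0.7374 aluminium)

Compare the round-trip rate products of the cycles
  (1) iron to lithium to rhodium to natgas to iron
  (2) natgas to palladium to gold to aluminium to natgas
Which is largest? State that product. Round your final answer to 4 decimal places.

(1) 0.7835 × 0.7172 × 1.807 × 1.011 = 1.02657
(2) 2.515 × 0.3806 × 0.7374 × 1.309 = 0.92395
Highest is cycle (1) at 1.0266 (>1, arbitrage).

1.0266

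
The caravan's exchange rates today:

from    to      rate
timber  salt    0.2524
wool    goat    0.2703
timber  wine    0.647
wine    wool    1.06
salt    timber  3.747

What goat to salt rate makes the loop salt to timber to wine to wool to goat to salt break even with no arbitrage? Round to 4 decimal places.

Known legs of the cycle: 3.747 × 0.647 × 1.06 × 0.2703 = 0.694608166062
For no arbitrage the full-cycle product must be 1, so the missing rate is 1 / 0.694608166062 ≈ 1.439661.

1.4397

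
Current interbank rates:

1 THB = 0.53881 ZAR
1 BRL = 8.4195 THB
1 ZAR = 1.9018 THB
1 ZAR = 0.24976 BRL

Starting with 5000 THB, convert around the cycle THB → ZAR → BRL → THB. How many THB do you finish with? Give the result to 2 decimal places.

5665.19

5000 THB × 0.53881 = 2694.05 ZAR
2694.05 ZAR × 0.24976 = 672.865928 BRL
672.865928 BRL × 8.4195 = 5665.194680796 THB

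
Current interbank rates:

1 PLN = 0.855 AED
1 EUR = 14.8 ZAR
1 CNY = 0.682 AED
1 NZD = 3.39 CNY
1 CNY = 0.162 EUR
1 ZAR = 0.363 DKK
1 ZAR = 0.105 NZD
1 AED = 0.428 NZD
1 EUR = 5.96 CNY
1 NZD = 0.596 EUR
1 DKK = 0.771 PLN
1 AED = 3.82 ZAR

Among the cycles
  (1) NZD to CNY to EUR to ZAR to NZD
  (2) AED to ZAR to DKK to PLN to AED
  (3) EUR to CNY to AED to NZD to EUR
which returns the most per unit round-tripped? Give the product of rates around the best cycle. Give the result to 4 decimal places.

(1) 3.39 × 0.162 × 14.8 × 0.105 = 0.85343
(2) 3.82 × 0.363 × 0.771 × 0.855 = 0.91409
(3) 5.96 × 0.682 × 0.428 × 0.596 = 1.03686
Highest is cycle (3) at 1.0369 (>1, arbitrage).

1.0369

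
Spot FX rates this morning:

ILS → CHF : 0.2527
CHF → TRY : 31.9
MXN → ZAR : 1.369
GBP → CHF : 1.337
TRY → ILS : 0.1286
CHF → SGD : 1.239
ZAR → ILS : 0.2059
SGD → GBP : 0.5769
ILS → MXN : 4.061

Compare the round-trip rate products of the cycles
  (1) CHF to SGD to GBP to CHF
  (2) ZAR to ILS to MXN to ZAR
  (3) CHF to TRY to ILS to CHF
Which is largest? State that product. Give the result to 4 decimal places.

(1) 1.239 × 0.5769 × 1.337 = 0.95566
(2) 0.2059 × 4.061 × 1.369 = 1.14470
(3) 31.9 × 0.1286 × 0.2527 = 1.03666
Highest is cycle (2) at 1.1447 (>1, arbitrage).

1.1447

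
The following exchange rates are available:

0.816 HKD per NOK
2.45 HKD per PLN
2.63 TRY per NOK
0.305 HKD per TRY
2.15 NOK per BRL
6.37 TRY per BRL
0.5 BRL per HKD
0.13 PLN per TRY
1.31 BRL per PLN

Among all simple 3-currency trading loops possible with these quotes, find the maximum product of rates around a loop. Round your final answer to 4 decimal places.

1.0848

BRL→TRY→PLN→BRL: 6.37 × 0.13 × 1.31 = 1.08481
HKD→BRL→TRY→HKD: 0.5 × 6.37 × 0.305 = 0.97143
NOK→HKD→BRL→NOK: 0.816 × 0.5 × 2.15 = 0.87720
Maximum is BRL→TRY→PLN→BRL at 1.0848; arbitrage exists.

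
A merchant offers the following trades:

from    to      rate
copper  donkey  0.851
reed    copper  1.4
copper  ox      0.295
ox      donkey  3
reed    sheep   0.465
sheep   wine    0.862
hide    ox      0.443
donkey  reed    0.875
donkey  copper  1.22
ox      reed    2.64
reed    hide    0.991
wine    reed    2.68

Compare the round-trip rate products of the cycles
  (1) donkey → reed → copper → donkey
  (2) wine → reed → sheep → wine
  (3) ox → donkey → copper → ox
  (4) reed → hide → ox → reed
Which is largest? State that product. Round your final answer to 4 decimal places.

1.1590

(1) 0.875 × 1.4 × 0.851 = 1.04248
(2) 2.68 × 0.465 × 0.862 = 1.07422
(3) 3 × 1.22 × 0.295 = 1.07970
(4) 0.991 × 0.443 × 2.64 = 1.15899
Highest is cycle (4) at 1.1590 (>1, arbitrage).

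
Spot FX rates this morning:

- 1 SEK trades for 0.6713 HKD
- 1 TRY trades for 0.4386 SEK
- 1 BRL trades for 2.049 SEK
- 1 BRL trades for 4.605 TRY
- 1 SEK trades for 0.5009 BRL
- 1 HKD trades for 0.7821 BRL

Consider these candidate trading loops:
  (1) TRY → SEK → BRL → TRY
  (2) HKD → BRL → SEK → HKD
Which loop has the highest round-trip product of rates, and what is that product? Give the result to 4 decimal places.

1.0758

(1) 0.4386 × 0.5009 × 4.605 = 1.01169
(2) 0.7821 × 2.049 × 0.6713 = 1.07577
Highest is cycle (2) at 1.0758 (>1, arbitrage).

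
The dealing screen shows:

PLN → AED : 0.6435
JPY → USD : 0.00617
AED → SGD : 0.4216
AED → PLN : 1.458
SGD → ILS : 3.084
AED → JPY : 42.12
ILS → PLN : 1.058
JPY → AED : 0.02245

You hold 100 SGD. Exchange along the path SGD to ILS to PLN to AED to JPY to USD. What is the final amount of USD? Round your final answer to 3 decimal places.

54.566

100 SGD × 3.084 = 308.4 ILS
308.4 ILS × 1.058 = 326.2872 PLN
326.2872 PLN × 0.6435 = 209.9658132 AED
209.9658132 AED × 42.12 = 8843.760051984 JPY
8843.760051984 JPY × 0.00617 = 54.56599952074128 USD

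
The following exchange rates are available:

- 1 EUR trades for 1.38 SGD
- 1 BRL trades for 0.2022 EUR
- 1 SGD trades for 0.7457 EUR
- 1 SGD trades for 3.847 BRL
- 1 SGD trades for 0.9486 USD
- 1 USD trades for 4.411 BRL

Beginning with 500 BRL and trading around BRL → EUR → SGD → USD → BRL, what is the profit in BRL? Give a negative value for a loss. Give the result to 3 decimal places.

83.782

500 BRL × 0.2022 = 101.1 EUR
101.1 EUR × 1.38 = 139.518 SGD
139.518 SGD × 0.9486 = 132.3467748 USD
132.3467748 USD × 4.411 = 583.7816236428 BRL
Net change: 583.7816236428 − 500 = 83.7816236428 BRL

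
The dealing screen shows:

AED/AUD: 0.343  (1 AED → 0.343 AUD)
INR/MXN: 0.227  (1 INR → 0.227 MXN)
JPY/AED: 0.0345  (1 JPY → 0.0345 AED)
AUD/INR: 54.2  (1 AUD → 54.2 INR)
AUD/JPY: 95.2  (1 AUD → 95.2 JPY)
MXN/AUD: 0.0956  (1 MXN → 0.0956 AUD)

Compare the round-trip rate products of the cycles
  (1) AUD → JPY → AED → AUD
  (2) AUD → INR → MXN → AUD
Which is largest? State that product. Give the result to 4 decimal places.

1.1762

(1) 95.2 × 0.0345 × 0.343 = 1.12655
(2) 54.2 × 0.227 × 0.0956 = 1.17621
Highest is cycle (2) at 1.1762 (>1, arbitrage).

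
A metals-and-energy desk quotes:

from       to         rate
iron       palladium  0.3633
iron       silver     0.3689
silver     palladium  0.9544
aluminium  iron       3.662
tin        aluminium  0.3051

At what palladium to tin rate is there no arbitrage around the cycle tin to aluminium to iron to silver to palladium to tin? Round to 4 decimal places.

Known legs of the cycle: 0.3051 × 3.662 × 0.3689 × 0.9544 = 0.393368548707792
For no arbitrage the full-cycle product must be 1, so the missing rate is 1 / 0.393368548707792 ≈ 2.542145.

2.5421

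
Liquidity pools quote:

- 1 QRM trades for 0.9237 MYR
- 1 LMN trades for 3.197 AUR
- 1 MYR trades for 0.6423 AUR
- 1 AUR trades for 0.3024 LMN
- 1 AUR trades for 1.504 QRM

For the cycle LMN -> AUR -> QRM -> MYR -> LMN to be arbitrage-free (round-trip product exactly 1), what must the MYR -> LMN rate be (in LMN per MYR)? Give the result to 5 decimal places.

0.22515

Known legs of the cycle: 3.197 × 1.504 × 0.9237 = 4.4414156256
For no arbitrage the full-cycle product must be 1, so the missing rate is 1 / 4.4414156256 ≈ 0.2251534.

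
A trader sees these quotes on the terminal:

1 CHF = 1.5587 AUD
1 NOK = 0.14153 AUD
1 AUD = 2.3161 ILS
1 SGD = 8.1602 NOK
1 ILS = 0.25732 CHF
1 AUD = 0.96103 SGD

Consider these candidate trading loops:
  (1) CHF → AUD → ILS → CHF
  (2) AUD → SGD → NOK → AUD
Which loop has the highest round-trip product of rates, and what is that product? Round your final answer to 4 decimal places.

1.1099

(1) 1.5587 × 2.3161 × 0.25732 = 0.92895
(2) 0.96103 × 8.1602 × 0.14153 = 1.10991
Highest is cycle (2) at 1.1099 (>1, arbitrage).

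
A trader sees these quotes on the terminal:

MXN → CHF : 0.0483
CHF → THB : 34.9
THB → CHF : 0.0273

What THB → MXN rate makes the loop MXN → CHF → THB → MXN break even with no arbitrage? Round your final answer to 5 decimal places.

0.59324

Known legs of the cycle: 0.0483 × 34.9 = 1.68567
For no arbitrage the full-cycle product must be 1, so the missing rate is 1 / 1.68567 ≈ 0.5932359.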